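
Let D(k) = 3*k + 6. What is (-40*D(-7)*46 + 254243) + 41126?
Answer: 322969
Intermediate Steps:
D(k) = 6 + 3*k
(-40*D(-7)*46 + 254243) + 41126 = (-40*(6 + 3*(-7))*46 + 254243) + 41126 = (-40*(6 - 21)*46 + 254243) + 41126 = (-40*(-15)*46 + 254243) + 41126 = (600*46 + 254243) + 41126 = (27600 + 254243) + 41126 = 281843 + 41126 = 322969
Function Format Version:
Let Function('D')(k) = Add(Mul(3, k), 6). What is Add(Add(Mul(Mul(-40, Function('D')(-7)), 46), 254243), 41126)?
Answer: 322969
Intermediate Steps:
Function('D')(k) = Add(6, Mul(3, k))
Add(Add(Mul(Mul(-40, Function('D')(-7)), 46), 254243), 41126) = Add(Add(Mul(Mul(-40, Add(6, Mul(3, -7))), 46), 254243), 41126) = Add(Add(Mul(Mul(-40, Add(6, -21)), 46), 254243), 41126) = Add(Add(Mul(Mul(-40, -15), 46), 254243), 41126) = Add(Add(Mul(600, 46), 254243), 41126) = Add(Add(27600, 254243), 41126) = Add(281843, 41126) = 322969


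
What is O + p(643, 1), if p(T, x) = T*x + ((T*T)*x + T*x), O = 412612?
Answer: 827347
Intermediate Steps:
p(T, x) = x*T² + 2*T*x (p(T, x) = T*x + (T²*x + T*x) = T*x + (x*T² + T*x) = T*x + (T*x + x*T²) = x*T² + 2*T*x)
O + p(643, 1) = 412612 + 643*1*(2 + 643) = 412612 + 643*1*645 = 412612 + 414735 = 827347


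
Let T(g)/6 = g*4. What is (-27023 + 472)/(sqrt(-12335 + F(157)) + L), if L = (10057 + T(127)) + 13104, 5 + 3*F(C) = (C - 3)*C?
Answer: -2087625477/2060747875 + 106204*I*sqrt(2406)/2060747875 ≈ -1.013 + 0.0025279*I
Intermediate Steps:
F(C) = -5/3 + C*(-3 + C)/3 (F(C) = -5/3 + ((C - 3)*C)/3 = -5/3 + ((-3 + C)*C)/3 = -5/3 + (C*(-3 + C))/3 = -5/3 + C*(-3 + C)/3)
T(g) = 24*g (T(g) = 6*(g*4) = 6*(4*g) = 24*g)
L = 26209 (L = (10057 + 24*127) + 13104 = (10057 + 3048) + 13104 = 13105 + 13104 = 26209)
(-27023 + 472)/(sqrt(-12335 + F(157)) + L) = (-27023 + 472)/(sqrt(-12335 + (-5/3 - 1*157 + (1/3)*157**2)) + 26209) = -26551/(sqrt(-12335 + (-5/3 - 157 + (1/3)*24649)) + 26209) = -26551/(sqrt(-12335 + (-5/3 - 157 + 24649/3)) + 26209) = -26551/(sqrt(-12335 + 24173/3) + 26209) = -26551/(sqrt(-12832/3) + 26209) = -26551/(4*I*sqrt(2406)/3 + 26209) = -26551/(26209 + 4*I*sqrt(2406)/3)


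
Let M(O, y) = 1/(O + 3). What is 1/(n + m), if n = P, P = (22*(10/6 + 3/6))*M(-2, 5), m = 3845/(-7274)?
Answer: 21822/1028647 ≈ 0.021214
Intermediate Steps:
M(O, y) = 1/(3 + O)
m = -3845/7274 (m = 3845*(-1/7274) = -3845/7274 ≈ -0.52859)
P = 143/3 (P = (22*(10/6 + 3/6))/(3 - 2) = (22*(10*(⅙) + 3*(⅙)))/1 = (22*(5/3 + ½))*1 = (22*(13/6))*1 = (143/3)*1 = 143/3 ≈ 47.667)
n = 143/3 ≈ 47.667
1/(n + m) = 1/(143/3 - 3845/7274) = 1/(1028647/21822) = 21822/1028647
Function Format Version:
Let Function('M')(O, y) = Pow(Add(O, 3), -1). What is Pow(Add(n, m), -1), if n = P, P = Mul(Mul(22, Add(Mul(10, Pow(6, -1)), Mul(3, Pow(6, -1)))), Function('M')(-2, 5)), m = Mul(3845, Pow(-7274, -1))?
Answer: Rational(21822, 1028647) ≈ 0.021214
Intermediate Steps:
Function('M')(O, y) = Pow(Add(3, O), -1)
m = Rational(-3845, 7274) (m = Mul(3845, Rational(-1, 7274)) = Rational(-3845, 7274) ≈ -0.52859)
P = Rational(143, 3) (P = Mul(Mul(22, Add(Mul(10, Pow(6, -1)), Mul(3, Pow(6, -1)))), Pow(Add(3, -2), -1)) = Mul(Mul(22, Add(Mul(10, Rational(1, 6)), Mul(3, Rational(1, 6)))), Pow(1, -1)) = Mul(Mul(22, Add(Rational(5, 3), Rational(1, 2))), 1) = Mul(Mul(22, Rational(13, 6)), 1) = Mul(Rational(143, 3), 1) = Rational(143, 3) ≈ 47.667)
n = Rational(143, 3) ≈ 47.667
Pow(Add(n, m), -1) = Pow(Add(Rational(143, 3), Rational(-3845, 7274)), -1) = Pow(Rational(1028647, 21822), -1) = Rational(21822, 1028647)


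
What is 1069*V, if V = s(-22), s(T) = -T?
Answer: 23518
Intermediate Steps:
V = 22 (V = -1*(-22) = 22)
1069*V = 1069*22 = 23518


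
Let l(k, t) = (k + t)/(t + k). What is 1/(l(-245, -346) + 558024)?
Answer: 1/558025 ≈ 1.7920e-6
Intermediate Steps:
l(k, t) = 1 (l(k, t) = (k + t)/(k + t) = 1)
1/(l(-245, -346) + 558024) = 1/(1 + 558024) = 1/558025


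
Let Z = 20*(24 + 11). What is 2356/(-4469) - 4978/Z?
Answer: -11947941/1564150 ≈ -7.6386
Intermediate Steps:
Z = 700 (Z = 20*35 = 700)
2356/(-4469) - 4978/Z = 2356/(-4469) - 4978/700 = 2356*(-1/4469) - 4978*1/700 = -2356/4469 - 2489/350 = -11947941/1564150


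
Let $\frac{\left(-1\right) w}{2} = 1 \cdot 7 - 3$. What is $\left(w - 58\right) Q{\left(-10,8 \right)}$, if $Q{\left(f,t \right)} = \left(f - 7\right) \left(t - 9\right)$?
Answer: $-1122$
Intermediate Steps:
$Q{\left(f,t \right)} = \left(-9 + t\right) \left(-7 + f\right)$ ($Q{\left(f,t \right)} = \left(-7 + f\right) \left(-9 + t\right) = \left(-9 + t\right) \left(-7 + f\right)$)
$w = -8$ ($w = - 2 \left(1 \cdot 7 - 3\right) = - 2 \left(7 - 3\right) = \left(-2\right) 4 = -8$)
$\left(w - 58\right) Q{\left(-10,8 \right)} = \left(-8 - 58\right) \left(63 - -90 - 56 - 80\right) = - 66 \left(63 + 90 - 56 - 80\right) = \left(-66\right) 17 = -1122$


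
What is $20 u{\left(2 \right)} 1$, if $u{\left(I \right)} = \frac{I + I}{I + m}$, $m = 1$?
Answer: $\frac{80}{3} \approx 26.667$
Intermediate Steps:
$u{\left(I \right)} = \frac{2 I}{1 + I}$ ($u{\left(I \right)} = \frac{I + I}{I + 1} = \frac{2 I}{1 + I}$)
$20 u{\left(2 \right)} 1 = 20 \cdot 2 \cdot 2 \frac{1}{1 + 2} \cdot 1 = 20 \cdot 2 \cdot 2 \cdot \frac{1}{3} \cdot 1 = 20 \cdot \frac{4}{3} \cdot 1 = \frac{80}{3} \cdot 1 = \frac{80}{3}$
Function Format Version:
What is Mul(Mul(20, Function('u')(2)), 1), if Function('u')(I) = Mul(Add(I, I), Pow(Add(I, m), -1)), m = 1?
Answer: Rational(80, 3) ≈ 26.667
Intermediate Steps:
Function('u')(I) = Mul(2, I, Pow(Add(1, I), -1)) (Function('u')(I) = Mul(Add(I, I), Pow(Add(I, 1), -1)) = Mul(Mul(2, I), Pow(Add(1, I), -1)) = Mul(2, I, Pow(Add(1, I), -1)))
Mul(Mul(20, Function('u')(2)), 1) = Mul(Mul(20, Mul(2, 2, Pow(Add(1, 2), -1))), 1) = Mul(Mul(20, Mul(2, 2, Pow(3, -1))), 1) = Mul(Mul(20, Mul(2, 2, Rational(1, 3))), 1) = Mul(Mul(20, Rational(4, 3)), 1) = Mul(Rational(80, 3), 1) = Rational(80, 3)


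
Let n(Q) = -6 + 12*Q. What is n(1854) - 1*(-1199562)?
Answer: 1221804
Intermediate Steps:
n(1854) - 1*(-1199562) = (-6 + 12*1854) - 1*(-1199562) = (-6 + 22248) + 1199562 = 22242 + 1199562 = 1221804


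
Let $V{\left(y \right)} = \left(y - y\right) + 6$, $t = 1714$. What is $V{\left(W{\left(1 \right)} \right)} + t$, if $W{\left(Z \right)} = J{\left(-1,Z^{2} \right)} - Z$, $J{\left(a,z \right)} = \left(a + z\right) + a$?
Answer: $1720$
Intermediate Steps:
$J{\left(a,z \right)} = z + 2 a$
$W{\left(Z \right)} = -2 + Z^{2} - Z$ ($W{\left(Z \right)} = \left(Z^{2} + 2 \left(-1\right)\right) - Z = \left(Z^{2} - 2\right) - Z = \left(-2 + Z^{2}\right) - Z = -2 + Z^{2} - Z$)
$V{\left(y \right)} = 6$ ($V{\left(y \right)} = 0 + 6 = 6$)
$V{\left(W{\left(1 \right)} \right)} + t = 6 + 1714 = 1720$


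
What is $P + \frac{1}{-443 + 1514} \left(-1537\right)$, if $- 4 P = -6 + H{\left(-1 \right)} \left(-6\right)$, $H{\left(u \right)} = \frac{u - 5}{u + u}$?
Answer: $\frac{4889}{1071} \approx 4.5649$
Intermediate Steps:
$H{\left(u \right)} = \frac{-5 + u}{2 u}$
$P = 6$ ($P = - \frac{-6 + \frac{-5 - 1}{2 \left(-1\right)} \left(-6\right)}{4} = - \frac{-6 + \frac{1}{2} \left(-1\right) \left(-6\right) \left(-6\right)}{4} = - \frac{-6 + 3 \left(-6\right)}{4} = - \frac{-6 - 18}{4} = \left(- \frac{1}{4}\right) \left(-24\right) = 6$)
$P + \frac{1}{-443 + 1514} \left(-1537\right) = 6 + \frac{1}{-443 + 1514} \left(-1537\right) = 6 + \frac{1}{1071} \left(-1537\right) = 6 - \frac{1537}{1071} = \frac{4889}{1071}$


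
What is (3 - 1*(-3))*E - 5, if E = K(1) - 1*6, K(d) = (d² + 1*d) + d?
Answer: -23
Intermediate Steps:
K(d) = d² + 2*d (K(d) = (d² + d) + d = (d + d²) + d = d² + 2*d)
E = -3 (E = 1*(2 + 1) - 1*6 = 1*3 - 6 = 3 - 6 = -3)
(3 - 1*(-3))*E - 5 = (3 - 1*(-3))*(-3) - 5 = (3 + 3)*(-3) - 5 = 6*(-3) - 5 = -18 - 5 = -23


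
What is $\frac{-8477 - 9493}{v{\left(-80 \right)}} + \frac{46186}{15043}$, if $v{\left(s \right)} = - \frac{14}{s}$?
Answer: $- \frac{220665002}{2149} \approx -1.0268 \cdot 10^{5}$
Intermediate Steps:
$\frac{-8477 - 9493}{v{\left(-80 \right)}} + \frac{46186}{15043} = \frac{-8477 - 9493}{\left(-14\right) \frac{1}{-80}} + \frac{46186}{15043} = \frac{-8477 - 9493}{\left(-14\right) \left(- \frac{1}{80}\right)} + 46186 \cdot \frac{1}{15043} = - \frac{17970}{\frac{7}{40}} + \frac{6598}{2149} = \left(-17970\right) \frac{40}{7} + \frac{6598}{2149} = - \frac{718800}{7} + \frac{6598}{2149} = - \frac{220665002}{2149}$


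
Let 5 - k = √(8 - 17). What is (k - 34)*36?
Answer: -1044 - 108*I ≈ -1044.0 - 108.0*I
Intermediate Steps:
k = 5 - 3*I (k = 5 - √(8 - 17) = 5 - √(-9) = 5 - 3*I ≈ 5.0 - 3.0*I)
(k - 34)*36 = ((5 - 3*I) - 34)*36 = (-29 - 3*I)*36 = -1044 - 108*I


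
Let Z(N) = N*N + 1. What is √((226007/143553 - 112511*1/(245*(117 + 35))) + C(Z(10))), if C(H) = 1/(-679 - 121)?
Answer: I*√844596904113387642/763701960 ≈ 1.2034*I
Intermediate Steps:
Z(N) = 1 + N² (Z(N) = N² + 1 = 1 + N²)
C(H) = -1/800 (C(H) = 1/(-800) = -1/800)
√((226007/143553 - 112511*1/(245*(117 + 35))) + C(Z(10))) = √((226007/143553 - 112511*1/(245*(117 + 35))) - 1/800) = √((226007*(1/143553) - 112511/(152*245)) - 1/800) = √((226007/143553 - 112511/37240) - 1/800) = √((226007/143553 - 112511*1/37240) - 1/800) = √((226007/143553 - 16073/5320) - 1/800) = √(-1104970129/763701960 - 1/800) = √(-22118495129/15274039200) = I*√844596904113387642/763701960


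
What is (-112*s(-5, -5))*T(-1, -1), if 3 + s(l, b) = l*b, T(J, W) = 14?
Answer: -34496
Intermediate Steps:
s(l, b) = -3 + b*l (s(l, b) = -3 + l*b = -3 + b*l)
(-112*s(-5, -5))*T(-1, -1) = -112*(-3 - 5*(-5))*14 = -112*(-3 + 25)*14 = -112*22*14 = -2464*14 = -34496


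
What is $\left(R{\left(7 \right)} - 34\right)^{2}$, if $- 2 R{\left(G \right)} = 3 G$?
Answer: $\frac{7921}{4} \approx 1980.3$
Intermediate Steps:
$R{\left(G \right)} = - \frac{3 G}{2}$
$\left(R{\left(7 \right)} - 34\right)^{2} = \left(\left(- \frac{3}{2}\right) 7 - 34\right)^{2} = \left(- \frac{21}{2} - 34\right)^{2} = \left(- \frac{89}{2}\right)^{2} = \frac{7921}{4}$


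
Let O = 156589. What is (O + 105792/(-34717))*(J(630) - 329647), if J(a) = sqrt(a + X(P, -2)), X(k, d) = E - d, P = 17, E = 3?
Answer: -1792025215264087/34717 + 5436194521*sqrt(635)/34717 ≈ -5.1614e+10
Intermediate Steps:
X(k, d) = 3 - d
J(a) = sqrt(5 + a) (J(a) = sqrt(a + (3 - 1*(-2))) = sqrt(a + (3 + 2)) = sqrt(a + 5) = sqrt(5 + a))
(O + 105792/(-34717))*(J(630) - 329647) = (156589 + 105792/(-34717))*(sqrt(5 + 630) - 329647) = (156589 + 105792*(-1/34717))*(sqrt(635) - 329647) = (156589 - 105792/34717)*(-329647 + sqrt(635)) = 5436194521*(-329647 + sqrt(635))/34717 = -1792025215264087/34717 + 5436194521*sqrt(635)/34717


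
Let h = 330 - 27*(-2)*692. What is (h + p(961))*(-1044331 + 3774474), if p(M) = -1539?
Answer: 98719240737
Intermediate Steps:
h = 37698 (h = 330 + 54*692 = 330 + 37368 = 37698)
(h + p(961))*(-1044331 + 3774474) = (37698 - 1539)*(-1044331 + 3774474) = 36159*2730143 = 98719240737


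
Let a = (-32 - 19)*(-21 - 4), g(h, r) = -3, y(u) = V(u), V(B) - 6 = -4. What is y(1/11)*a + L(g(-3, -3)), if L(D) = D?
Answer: 2547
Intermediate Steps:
V(B) = 2 (V(B) = 6 - 4 = 2)
y(u) = 2
a = 1275 (a = -51*(-25) = 1275)
y(1/11)*a + L(g(-3, -3)) = 2*1275 - 3 = 2550 - 3 = 2547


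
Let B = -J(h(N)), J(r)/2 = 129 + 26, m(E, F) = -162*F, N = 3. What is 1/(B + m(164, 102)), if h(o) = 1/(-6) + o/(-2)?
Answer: -1/16834 ≈ -5.9404e-5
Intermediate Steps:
h(o) = -⅙ - o/2 (h(o) = 1*(-⅙) + o*(-½) = -⅙ - o/2)
J(r) = 310 (J(r) = 2*(129 + 26) = 2*155 = 310)
B = -310 (B = -1*310 = -310)
1/(B + m(164, 102)) = 1/(-310 - 162*102) = 1/(-310 - 16524) = 1/(-16834) = -1/16834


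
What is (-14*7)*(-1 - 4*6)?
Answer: 2450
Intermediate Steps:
(-14*7)*(-1 - 4*6) = -98*(-1 - 24) = -98*(-25) = 2450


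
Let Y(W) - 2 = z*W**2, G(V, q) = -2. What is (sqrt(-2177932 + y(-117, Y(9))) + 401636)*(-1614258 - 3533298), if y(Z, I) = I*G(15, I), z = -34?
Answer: -2067443801616 - 10295112*I*sqrt(543107) ≈ -2.0674e+12 - 7.5871e+9*I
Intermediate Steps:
Y(W) = 2 - 34*W**2
y(Z, I) = -2*I (y(Z, I) = I*(-2) = -2*I)
(sqrt(-2177932 + y(-117, Y(9))) + 401636)*(-1614258 - 3533298) = (sqrt(-2177932 - 2*(2 - 34*9**2)) + 401636)*(-1614258 - 3533298) = (sqrt(-2177932 - 2*(2 - 34*81)) + 401636)*(-5147556) = (sqrt(-2177932 - 2*(2 - 2754)) + 401636)*(-5147556) = (sqrt(-2177932 - 2*(-2752)) + 401636)*(-5147556) = (sqrt(-2177932 + 5504) + 401636)*(-5147556) = (sqrt(-2172428) + 401636)*(-5147556) = (2*I*sqrt(543107) + 401636)*(-5147556) = (401636 + 2*I*sqrt(543107))*(-5147556) = -2067443801616 - 10295112*I*sqrt(543107)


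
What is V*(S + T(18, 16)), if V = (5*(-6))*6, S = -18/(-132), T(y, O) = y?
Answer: -35910/11 ≈ -3264.5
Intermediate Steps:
S = 3/22 (S = -18*(-1/132) = 3/22 ≈ 0.13636)
V = -180 (V = -30*6 = -180)
V*(S + T(18, 16)) = -180*(3/22 + 18) = -180*399/22 = -35910/11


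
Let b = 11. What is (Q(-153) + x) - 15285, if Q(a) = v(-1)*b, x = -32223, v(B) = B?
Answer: -47519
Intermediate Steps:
Q(a) = -11 (Q(a) = -1*11 = -11)
(Q(-153) + x) - 15285 = (-11 - 32223) - 15285 = -32234 - 15285 = -47519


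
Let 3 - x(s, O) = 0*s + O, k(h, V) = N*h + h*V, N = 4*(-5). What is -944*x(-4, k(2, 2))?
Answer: -36816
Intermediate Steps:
N = -20
k(h, V) = -20*h + V*h (k(h, V) = -20*h + h*V = -20*h + V*h)
x(s, O) = 3 - O (x(s, O) = 3 - (0*s + O) = 3 - (0 + O) = 3 - O)
-944*x(-4, k(2, 2)) = -944*(3 - 2*(-20 + 2)) = -944*(3 - 2*(-18)) = -944*(3 - 1*(-36)) = -944*(3 + 36) = -944*39 = -36816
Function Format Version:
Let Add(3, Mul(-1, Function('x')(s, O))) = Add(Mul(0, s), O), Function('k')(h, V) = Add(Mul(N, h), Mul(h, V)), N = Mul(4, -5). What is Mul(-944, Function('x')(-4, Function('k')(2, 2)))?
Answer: -36816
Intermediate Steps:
N = -20
Function('k')(h, V) = Add(Mul(-20, h), Mul(V, h)) (Function('k')(h, V) = Add(Mul(-20, h), Mul(h, V)) = Add(Mul(-20, h), Mul(V, h)))
Function('x')(s, O) = Add(3, Mul(-1, O)) (Function('x')(s, O) = Add(3, Mul(-1, Add(Mul(0, s), O))) = Add(3, Mul(-1, Add(0, O))) = Add(3, Mul(-1, O)))
Mul(-944, Function('x')(-4, Function('k')(2, 2))) = Mul(-944, Add(3, Mul(-1, Mul(2, Add(-20, 2))))) = Mul(-944, Add(3, Mul(-1, Mul(2, -18)))) = Mul(-944, Add(3, Mul(-1, -36))) = Mul(-944, Add(3, 36)) = Mul(-944, 39) = -36816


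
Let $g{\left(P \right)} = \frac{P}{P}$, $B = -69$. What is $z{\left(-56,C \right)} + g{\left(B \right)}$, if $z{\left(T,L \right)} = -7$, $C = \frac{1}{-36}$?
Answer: $-6$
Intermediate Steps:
$C = - \frac{1}{36} \approx -0.027778$
$g{\left(P \right)} = 1$
$z{\left(-56,C \right)} + g{\left(B \right)} = -7 + 1 = -6$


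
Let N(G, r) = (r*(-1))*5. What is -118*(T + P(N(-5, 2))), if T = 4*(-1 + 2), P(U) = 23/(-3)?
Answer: 1298/3 ≈ 432.67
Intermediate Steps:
N(G, r) = -5*r (N(G, r) = -r*5 = -5*r)
P(U) = -23/3 (P(U) = 23*(-⅓) = -23/3)
T = 4 (T = 4*1 = 4)
-118*(T + P(N(-5, 2))) = -118*(4 - 23/3) = -118*(-11/3) = 1298/3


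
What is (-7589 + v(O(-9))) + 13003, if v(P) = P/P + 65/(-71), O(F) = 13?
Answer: 384400/71 ≈ 5414.1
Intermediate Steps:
v(P) = 6/71 (v(P) = 1 + 65*(-1/71) = 1 - 65/71 = 6/71)
(-7589 + v(O(-9))) + 13003 = (-7589 + 6/71) + 13003 = -538813/71 + 13003 = 384400/71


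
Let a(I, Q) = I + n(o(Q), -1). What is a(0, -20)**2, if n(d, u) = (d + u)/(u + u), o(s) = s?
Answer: 441/4 ≈ 110.25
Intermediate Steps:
n(d, u) = (d + u)/(2*u) (n(d, u) = (d + u)/((2*u)) = (d + u)*(1/(2*u)) = (d + u)/(2*u))
a(I, Q) = 1/2 + I - Q/2 (a(I, Q) = I + (1/2)*(Q - 1)/(-1) = I + (1/2)*(-1)*(-1 + Q) = I + (1/2 - Q/2) = 1/2 + I - Q/2)
a(0, -20)**2 = (1/2 + 0 - 1/2*(-20))**2 = (1/2 + 0 + 10)**2 = (21/2)**2 = 441/4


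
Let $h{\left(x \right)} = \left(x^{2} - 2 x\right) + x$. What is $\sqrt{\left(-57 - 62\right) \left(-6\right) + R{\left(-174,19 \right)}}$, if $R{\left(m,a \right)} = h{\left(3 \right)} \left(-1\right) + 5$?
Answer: $\sqrt{713} \approx 26.702$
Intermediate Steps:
$h{\left(x \right)} = x^{2} - x$
$R{\left(m,a \right)} = -1$ ($R{\left(m,a \right)} = 3 \left(-1 + 3\right) \left(-1\right) + 5 = 3 \cdot 2 \left(-1\right) + 5 = 6 \left(-1\right) + 5 = -6 + 5 = -1$)
$\sqrt{\left(-57 - 62\right) \left(-6\right) + R{\left(-174,19 \right)}} = \sqrt{\left(-57 - 62\right) \left(-6\right) - 1} = \sqrt{\left(-119\right) \left(-6\right) - 1} = \sqrt{714 - 1} = \sqrt{713}$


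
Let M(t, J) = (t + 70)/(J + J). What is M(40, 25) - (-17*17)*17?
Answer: 24576/5 ≈ 4915.2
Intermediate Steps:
M(t, J) = (70 + t)/(2*J) (M(t, J) = (70 + t)/((2*J)) = (70 + t)*(1/(2*J)) = (70 + t)/(2*J))
M(40, 25) - (-17*17)*17 = (½)*(70 + 40)/25 - (-17*17)*17 = (½)*(1/25)*110 - (-289)*17 = 11/5 - 1*(-4913) = 11/5 + 4913 = 24576/5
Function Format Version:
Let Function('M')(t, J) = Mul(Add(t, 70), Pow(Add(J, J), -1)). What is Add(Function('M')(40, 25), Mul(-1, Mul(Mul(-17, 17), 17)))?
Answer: Rational(24576, 5) ≈ 4915.2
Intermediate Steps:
Function('M')(t, J) = Mul(Rational(1, 2), Pow(J, -1), Add(70, t)) (Function('M')(t, J) = Mul(Add(70, t), Pow(Mul(2, J), -1)) = Mul(Add(70, t), Mul(Rational(1, 2), Pow(J, -1))) = Mul(Rational(1, 2), Pow(J, -1), Add(70, t)))
Add(Function('M')(40, 25), Mul(-1, Mul(Mul(-17, 17), 17))) = Add(Mul(Rational(1, 2), Pow(25, -1), Add(70, 40)), Mul(-1, Mul(Mul(-17, 17), 17))) = Add(Mul(Rational(1, 2), Rational(1, 25), 110), Mul(-1, Mul(-289, 17))) = Add(Rational(11, 5), Mul(-1, -4913)) = Add(Rational(11, 5), 4913) = Rational(24576, 5)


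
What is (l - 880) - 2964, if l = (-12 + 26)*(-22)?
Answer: -4152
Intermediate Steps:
l = -308 (l = 14*(-22) = -308)
(l - 880) - 2964 = (-308 - 880) - 2964 = -1188 - 2964 = -4152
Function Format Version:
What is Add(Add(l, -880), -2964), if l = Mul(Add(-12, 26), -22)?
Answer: -4152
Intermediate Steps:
l = -308 (l = Mul(14, -22) = -308)
Add(Add(l, -880), -2964) = Add(Add(-308, -880), -2964) = Add(-1188, -2964) = -4152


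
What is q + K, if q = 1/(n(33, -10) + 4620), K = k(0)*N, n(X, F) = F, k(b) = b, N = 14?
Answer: 1/4610 ≈ 0.00021692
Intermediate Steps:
K = 0 (K = 0*14 = 0)
q = 1/4610 (q = 1/(-10 + 4620) = 1/4610 ≈ 0.00021692)
q + K = 1/4610 + 0 = 1/4610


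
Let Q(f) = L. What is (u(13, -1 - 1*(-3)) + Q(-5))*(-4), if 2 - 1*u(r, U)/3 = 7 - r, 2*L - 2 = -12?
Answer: -76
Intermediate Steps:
L = -5 (L = 1 + (1/2)*(-12) = 1 - 6 = -5)
u(r, U) = -15 + 3*r (u(r, U) = 6 - 3*(7 - r) = 6 + (-21 + 3*r) = -15 + 3*r)
Q(f) = -5
(u(13, -1 - 1*(-3)) + Q(-5))*(-4) = ((-15 + 3*13) - 5)*(-4) = ((-15 + 39) - 5)*(-4) = (24 - 5)*(-4) = 19*(-4) = -76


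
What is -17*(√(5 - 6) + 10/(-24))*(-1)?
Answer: -85/12 + 17*I ≈ -7.0833 + 17.0*I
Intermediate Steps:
-17*(√(5 - 6) + 10/(-24))*(-1) = -17*(√(-1) + 10*(-1/24))*(-1) = -17*(I - 5/12)*(-1) = -17*(-5/12 + I)*(-1) = -(-85/12 + 17*I)*(-1) = -(85/12 - 17*I) = -85/12 + 17*I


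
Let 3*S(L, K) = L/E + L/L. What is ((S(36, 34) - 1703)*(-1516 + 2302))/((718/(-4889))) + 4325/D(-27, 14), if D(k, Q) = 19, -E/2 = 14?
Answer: 435225175290/47747 ≈ 9.1152e+6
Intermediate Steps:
E = -28 (E = -2*14 = -28)
S(L, K) = 1/3 - L/84 (S(L, K) = (L/(-28) + L/L)/3 = (L*(-1/28) + 1)/3 = (-L/28 + 1)/3 = (1 - L/28)/3 = 1/3 - L/84)
((S(36, 34) - 1703)*(-1516 + 2302))/((718/(-4889))) + 4325/D(-27, 14) = (((1/3 - 1/84*36) - 1703)*(-1516 + 2302))/((718/(-4889))) + 4325/19 = (((1/3 - 3/7) - 1703)*786)/((718*(-1/4889))) + 4325*(1/19) = ((-2/21 - 1703)*786)/(-718/4889) + 4325/19 = -35765/21*786*(-4889/718) + 4325/19 = -9370430/7*(-4889/718) + 4325/19 = 22906016135/2513 + 4325/19 = 435225175290/47747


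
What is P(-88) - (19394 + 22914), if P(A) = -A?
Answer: -42220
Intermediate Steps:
P(-88) - (19394 + 22914) = -1*(-88) - (19394 + 22914) = 88 - 1*42308 = 88 - 42308 = -42220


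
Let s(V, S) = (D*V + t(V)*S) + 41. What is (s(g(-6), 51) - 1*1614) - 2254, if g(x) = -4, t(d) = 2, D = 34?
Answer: -3861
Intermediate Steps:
s(V, S) = 41 + 2*S + 34*V (s(V, S) = (34*V + 2*S) + 41 = (2*S + 34*V) + 41 = 41 + 2*S + 34*V)
(s(g(-6), 51) - 1*1614) - 2254 = ((41 + 2*51 + 34*(-4)) - 1*1614) - 2254 = ((41 + 102 - 136) - 1614) - 2254 = (7 - 1614) - 2254 = -1607 - 2254 = -3861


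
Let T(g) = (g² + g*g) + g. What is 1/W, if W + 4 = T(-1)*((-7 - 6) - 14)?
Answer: -1/31 ≈ -0.032258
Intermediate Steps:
T(g) = g + 2*g² (T(g) = (g² + g²) + g = 2*g² + g = g + 2*g²)
W = -31 (W = -4 + (-(1 + 2*(-1)))*((-7 - 6) - 14) = -4 + (-(1 - 2))*(-13 - 14) = -4 - 1*(-1)*(-27) = -4 + 1*(-27) = -4 - 27 = -31)
1/W = 1/(-31) = -1/31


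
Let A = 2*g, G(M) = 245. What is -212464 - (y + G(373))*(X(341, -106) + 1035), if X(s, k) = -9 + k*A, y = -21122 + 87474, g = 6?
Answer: 16170398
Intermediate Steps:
A = 12 (A = 2*6 = 12)
y = 66352
X(s, k) = -9 + 12*k (X(s, k) = -9 + k*12 = -9 + 12*k)
-212464 - (y + G(373))*(X(341, -106) + 1035) = -212464 - (66352 + 245)*((-9 + 12*(-106)) + 1035) = -212464 - 66597*((-9 - 1272) + 1035) = -212464 - 66597*(-1281 + 1035) = -212464 - 66597*(-246) = -212464 - 1*(-16382862) = -212464 + 16382862 = 16170398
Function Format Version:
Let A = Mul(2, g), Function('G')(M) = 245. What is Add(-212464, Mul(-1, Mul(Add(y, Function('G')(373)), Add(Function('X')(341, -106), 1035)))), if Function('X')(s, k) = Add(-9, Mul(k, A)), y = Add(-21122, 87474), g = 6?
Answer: 16170398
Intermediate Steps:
A = 12 (A = Mul(2, 6) = 12)
y = 66352
Function('X')(s, k) = Add(-9, Mul(12, k)) (Function('X')(s, k) = Add(-9, Mul(k, 12)) = Add(-9, Mul(12, k)))
Add(-212464, Mul(-1, Mul(Add(y, Function('G')(373)), Add(Function('X')(341, -106), 1035)))) = Add(-212464, Mul(-1, Mul(Add(66352, 245), Add(Add(-9, Mul(12, -106)), 1035)))) = Add(-212464, Mul(-1, Mul(66597, Add(Add(-9, -1272), 1035)))) = Add(-212464, Mul(-1, Mul(66597, Add(-1281, 1035)))) = Add(-212464, Mul(-1, Mul(66597, -246))) = Add(-212464, Mul(-1, -16382862)) = Add(-212464, 16382862) = 16170398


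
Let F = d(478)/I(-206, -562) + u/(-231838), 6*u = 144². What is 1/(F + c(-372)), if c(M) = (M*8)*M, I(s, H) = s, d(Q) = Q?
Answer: 11939657/13218032071679 ≈ 9.0329e-7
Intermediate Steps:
c(M) = 8*M² (c(M) = (8*M)*M = 8*M²)
u = 3456 (u = (⅙)*144² = (⅙)*20736 = 3456)
F = -27882625/11939657 (F = 478/(-206) + 3456/(-231838) = 478*(-1/206) + 3456*(-1/231838) = -239/103 - 1728/115919 = -27882625/11939657 ≈ -2.3353)
1/(F + c(-372)) = 1/(-27882625/11939657 + 8*(-372)²) = 1/(-27882625/11939657 + 8*138384) = 1/(-27882625/11939657 + 1107072) = 1/(13218032071679/11939657) = 11939657/13218032071679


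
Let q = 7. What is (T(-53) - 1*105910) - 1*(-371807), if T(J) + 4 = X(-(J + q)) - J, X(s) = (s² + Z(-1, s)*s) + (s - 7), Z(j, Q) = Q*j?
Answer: 265985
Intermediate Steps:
X(s) = -7 + s (X(s) = (s² + (s*(-1))*s) + (s - 7) = (s² + (-s)*s) + (-7 + s) = (s² - s²) + (-7 + s) = 0 + (-7 + s) = -7 + s)
T(J) = -18 - 2*J (T(J) = -4 + ((-7 - (J + 7)) - J) = -4 + ((-7 - (7 + J)) - J) = -4 + ((-7 + (-7 - J)) - J) = -4 + ((-14 - J) - J) = -4 + (-14 - 2*J) = -18 - 2*J)
(T(-53) - 1*105910) - 1*(-371807) = ((-18 - 2*(-53)) - 1*105910) - 1*(-371807) = ((-18 + 106) - 105910) + 371807 = (88 - 105910) + 371807 = -105822 + 371807 = 265985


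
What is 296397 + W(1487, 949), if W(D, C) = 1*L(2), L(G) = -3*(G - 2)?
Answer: 296397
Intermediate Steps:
L(G) = 6 - 3*G (L(G) = -3*(-2 + G) = 6 - 3*G)
W(D, C) = 0 (W(D, C) = 1*(6 - 3*2) = 1*(6 - 6) = 1*0 = 0)
296397 + W(1487, 949) = 296397 + 0 = 296397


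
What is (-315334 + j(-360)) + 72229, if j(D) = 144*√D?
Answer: -243105 + 864*I*√10 ≈ -2.4311e+5 + 2732.2*I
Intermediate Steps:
(-315334 + j(-360)) + 72229 = (-315334 + 144*√(-360)) + 72229 = (-315334 + 144*(6*I*√10)) + 72229 = (-315334 + 864*I*√10) + 72229 = -243105 + 864*I*√10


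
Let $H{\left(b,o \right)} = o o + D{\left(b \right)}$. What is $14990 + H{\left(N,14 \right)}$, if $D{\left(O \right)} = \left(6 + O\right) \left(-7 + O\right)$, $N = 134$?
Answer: $32966$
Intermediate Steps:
$D{\left(O \right)} = \left(-7 + O\right) \left(6 + O\right)$
$H{\left(b,o \right)} = -42 + b^{2} + o^{2} - b$ ($H{\left(b,o \right)} = o o - \left(42 + b - b^{2}\right) = o^{2} - \left(42 + b - b^{2}\right) = -42 + b^{2} + o^{2} - b$)
$14990 + H{\left(N,14 \right)} = 14990 + \left(-42 + 134^{2} + 14^{2} - 134\right) = 14990 + \left(-42 + 17956 + 196 - 134\right) = 14990 + 17976 = 32966$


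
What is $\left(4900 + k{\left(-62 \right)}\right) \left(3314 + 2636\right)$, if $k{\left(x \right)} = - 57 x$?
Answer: $50182300$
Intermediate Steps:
$\left(4900 + k{\left(-62 \right)}\right) \left(3314 + 2636\right) = \left(4900 - -3534\right) \left(3314 + 2636\right) = \left(4900 + 3534\right) 5950 = 8434 \cdot 5950 = 50182300$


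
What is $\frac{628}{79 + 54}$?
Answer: $\frac{628}{133} \approx 4.7218$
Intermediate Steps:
$\frac{628}{79 + 54} = \frac{628}{133}$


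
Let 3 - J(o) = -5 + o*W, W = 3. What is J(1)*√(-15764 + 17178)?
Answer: 5*√1414 ≈ 188.02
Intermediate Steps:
J(o) = 8 - 3*o (J(o) = 3 - (-5 + o*3) = 3 - (-5 + 3*o) = 3 + (5 - 3*o) = 8 - 3*o)
J(1)*√(-15764 + 17178) = (8 - 3*1)*√(-15764 + 17178) = (8 - 3)*√1414 = 5*√1414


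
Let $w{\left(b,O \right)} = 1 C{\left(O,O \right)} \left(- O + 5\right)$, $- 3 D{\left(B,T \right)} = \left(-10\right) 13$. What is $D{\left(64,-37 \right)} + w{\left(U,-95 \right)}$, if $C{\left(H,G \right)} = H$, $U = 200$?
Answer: $- \frac{28370}{3} \approx -9456.7$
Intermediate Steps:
$D{\left(B,T \right)} = \frac{130}{3}$ ($D{\left(B,T \right)} = - \frac{\left(-10\right) 13}{3} = \left(- \frac{1}{3}\right) \left(-130\right) = \frac{130}{3}$)
$w{\left(b,O \right)} = O \left(5 - O\right)$ ($w{\left(b,O \right)} = 1 O \left(- O + 5\right) = O \left(5 - O\right)$)
$D{\left(64,-37 \right)} + w{\left(U,-95 \right)} = \frac{130}{3} - 95 \left(5 - -95\right) = \frac{130}{3} - 95 \left(5 + 95\right) = \frac{130}{3} - 9500 = - \frac{28370}{3}$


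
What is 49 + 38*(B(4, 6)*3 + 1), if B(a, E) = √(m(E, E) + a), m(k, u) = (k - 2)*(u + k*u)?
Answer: 87 + 228*√43 ≈ 1582.1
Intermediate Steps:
m(k, u) = (-2 + k)*(u + k*u)
B(a, E) = √(a + E*(-2 + E² - E)) (B(a, E) = √(E*(-2 + E² - E) + a) = √(a + E*(-2 + E² - E)))
49 + 38*(B(4, 6)*3 + 1) = 49 + 38*(√(4 - 1*6*(2 + 6 - 1*6²))*3 + 1) = 49 + 38*(√(4 - 1*6*(2 + 6 - 1*36))*3 + 1) = 49 + 38*(√(4 - 1*6*(2 + 6 - 36))*3 + 1) = 49 + 38*(√(4 - 1*6*(-28))*3 + 1) = 49 + 38*(√(4 + 168)*3 + 1) = 49 + 38*(√172*3 + 1) = 49 + 38*((2*√43)*3 + 1) = 49 + 38*(6*√43 + 1) = 49 + 38*(1 + 6*√43) = 49 + (38 + 228*√43) = 87 + 228*√43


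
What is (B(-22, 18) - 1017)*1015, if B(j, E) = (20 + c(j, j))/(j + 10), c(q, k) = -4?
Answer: -3100825/3 ≈ -1.0336e+6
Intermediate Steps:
B(j, E) = 16/(10 + j) (B(j, E) = (20 - 4)/(j + 10) = 16/(10 + j))
(B(-22, 18) - 1017)*1015 = (16/(10 - 22) - 1017)*1015 = (16/(-12) - 1017)*1015 = (16*(-1/12) - 1017)*1015 = (-4/3 - 1017)*1015 = -3055/3*1015 = -3100825/3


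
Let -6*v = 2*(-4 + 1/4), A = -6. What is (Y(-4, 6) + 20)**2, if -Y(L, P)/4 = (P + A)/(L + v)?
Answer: 400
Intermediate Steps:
v = 5/4 (v = -(-4 + 1/4)/3 = -(-15)/(3*4) = -1/6*(-15/2) = 5/4 ≈ 1.2500)
Y(L, P) = -4*(-6 + P)/(5/4 + L) (Y(L, P) = -4*(P - 6)/(L + 5/4) = -4*(-6 + P)/(5/4 + L))
(Y(-4, 6) + 20)**2 = (16*(6 - 1*6)/(5 + 4*(-4)) + 20)**2 = (16*(6 - 6)/(5 - 16) + 20)**2 = (16*0/(-11) + 20)**2 = (16*(-1/11)*0 + 20)**2 = (0 + 20)**2 = 20**2 = 400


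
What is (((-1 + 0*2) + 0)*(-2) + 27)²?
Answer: 841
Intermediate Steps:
(((-1 + 0*2) + 0)*(-2) + 27)² = (((-1 + 0) + 0)*(-2) + 27)² = ((-1 + 0)*(-2) + 27)² = (-1*(-2) + 27)² = (2 + 27)² = 29² = 841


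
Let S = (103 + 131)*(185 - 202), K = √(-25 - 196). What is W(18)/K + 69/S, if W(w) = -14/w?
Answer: -23/1326 + 7*I*√221/1989 ≈ -0.017345 + 0.052319*I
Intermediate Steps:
K = I*√221 (K = √(-221) = I*√221 ≈ 14.866*I)
S = -3978 (S = 234*(-17) = -3978)
W(18)/K + 69/S = (-14/18)/((I*√221)) + 69/(-3978) = (-14*1/18)*(-I*√221/221) + 69*(-1/3978) = -(-7)*I*√221/1989 - 23/1326 = 7*I*√221/1989 - 23/1326 = -23/1326 + 7*I*√221/1989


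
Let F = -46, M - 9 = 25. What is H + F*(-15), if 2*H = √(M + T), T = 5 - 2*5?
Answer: 690 + √29/2 ≈ 692.69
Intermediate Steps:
M = 34 (M = 9 + 25 = 34)
T = -5 (T = 5 - 10 = -5)
H = √29/2 (H = √(34 - 5)/2 = √29/2 ≈ 2.6926)
H + F*(-15) = √29/2 - 46*(-15) = √29/2 + 690 = 690 + √29/2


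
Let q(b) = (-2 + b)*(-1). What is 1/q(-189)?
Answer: 1/191 ≈ 0.0052356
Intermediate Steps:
q(b) = 2 - b
1/q(-189) = 1/(2 - 1*(-189)) = 1/(2 + 189) = 1/191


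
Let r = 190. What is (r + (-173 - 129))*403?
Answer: -45136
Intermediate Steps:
(r + (-173 - 129))*403 = (190 + (-173 - 129))*403 = (190 - 302)*403 = -112*403 = -45136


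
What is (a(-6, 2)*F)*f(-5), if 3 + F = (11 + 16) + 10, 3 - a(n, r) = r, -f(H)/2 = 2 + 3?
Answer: -340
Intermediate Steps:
f(H) = -10 (f(H) = -2*(2 + 3) = -2*5 = -10)
a(n, r) = 3 - r
F = 34 (F = -3 + ((11 + 16) + 10) = -3 + (27 + 10) = -3 + 37 = 34)
(a(-6, 2)*F)*f(-5) = ((3 - 1*2)*34)*(-10) = ((3 - 2)*34)*(-10) = (1*34)*(-10) = 34*(-10) = -340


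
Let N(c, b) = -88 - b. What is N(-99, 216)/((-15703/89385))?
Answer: 27173040/15703 ≈ 1730.4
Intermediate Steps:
N(-99, 216)/((-15703/89385)) = (-88 - 1*216)/((-15703/89385)) = (-88 - 216)/((-15703*1/89385)) = -304/(-15703/89385) = -304*(-89385/15703) = 27173040/15703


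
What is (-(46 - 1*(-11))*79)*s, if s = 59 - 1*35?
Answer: -108072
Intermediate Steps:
s = 24 (s = 59 - 35 = 24)
(-(46 - 1*(-11))*79)*s = (-(46 - 1*(-11))*79)*24 = (-(46 + 11)*79)*24 = (-1*57*79)*24 = -57*79*24 = -4503*24 = -108072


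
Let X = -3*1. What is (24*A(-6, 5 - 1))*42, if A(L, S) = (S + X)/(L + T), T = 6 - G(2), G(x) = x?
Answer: -504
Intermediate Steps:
X = -3
T = 4 (T = 6 - 1*2 = 6 - 2 = 4)
A(L, S) = (-3 + S)/(4 + L) (A(L, S) = (S - 3)/(L + 4) = (-3 + S)/(4 + L))
(24*A(-6, 5 - 1))*42 = (24*((-3 + (5 - 1))/(4 - 6)))*42 = (24*((-3 + 4)/(-2)))*42 = (24*(-½*1))*42 = (24*(-½))*42 = -12*42 = -504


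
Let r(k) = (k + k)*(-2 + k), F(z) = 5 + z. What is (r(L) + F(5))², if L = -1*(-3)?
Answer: 256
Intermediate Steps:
L = 3
r(k) = 2*k*(-2 + k) (r(k) = (2*k)*(-2 + k) = 2*k*(-2 + k))
(r(L) + F(5))² = (2*3*(-2 + 3) + (5 + 5))² = (2*3*1 + 10)² = (6 + 10)² = 16² = 256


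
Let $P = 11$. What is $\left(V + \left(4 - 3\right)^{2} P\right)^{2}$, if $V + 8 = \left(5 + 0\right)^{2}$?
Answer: $784$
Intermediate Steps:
$V = 17$ ($V = -8 + \left(5 + 0\right)^{2} = -8 + 5^{2} = -8 + 25 = 17$)
$\left(V + \left(4 - 3\right)^{2} P\right)^{2} = \left(17 + \left(4 - 3\right)^{2} \cdot 11\right)^{2} = \left(17 + 1^{2} \cdot 11\right)^{2} = \left(17 + 1 \cdot 11\right)^{2} = \left(17 + 11\right)^{2} = 28^{2} = 784$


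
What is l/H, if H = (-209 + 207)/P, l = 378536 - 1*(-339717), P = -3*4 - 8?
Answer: 7182530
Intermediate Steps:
P = -20 (P = -12 - 8 = -20)
l = 718253 (l = 378536 + 339717 = 718253)
H = 1/10 (H = (-209 + 207)/(-20) = -2*(-1/20) = 1/10 ≈ 0.10000)
l/H = 718253/(1/10) = 718253*10 = 7182530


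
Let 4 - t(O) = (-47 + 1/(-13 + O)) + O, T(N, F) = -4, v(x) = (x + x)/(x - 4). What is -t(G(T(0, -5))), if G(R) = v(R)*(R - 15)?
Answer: -2241/32 ≈ -70.031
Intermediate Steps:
v(x) = 2*x/(-4 + x) (v(x) = (2*x)/(-4 + x) = 2*x/(-4 + x))
G(R) = 2*R*(-15 + R)/(-4 + R) (G(R) = (2*R/(-4 + R))*(R - 15) = (2*R/(-4 + R))*(-15 + R) = 2*R*(-15 + R)/(-4 + R))
t(O) = 51 - O - 1/(-13 + O) (t(O) = 4 - ((-47 + 1/(-13 + O)) + O) = 4 - (-47 + O + 1/(-13 + O)) = 4 + (47 - O - 1/(-13 + O)) = 51 - O - 1/(-13 + O))
-t(G(T(0, -5))) = -(-664 - (2*(-4)*(-15 - 4)/(-4 - 4))² + 64*(2*(-4)*(-15 - 4)/(-4 - 4)))/(-13 + 2*(-4)*(-15 - 4)/(-4 - 4)) = -(-664 - (2*(-4)*(-19)/(-8))² + 64*(2*(-4)*(-19)/(-8)))/(-13 + 2*(-4)*(-19)/(-8)) = -(-664 - (2*(-4)*(-⅛)*(-19))² + 64*(2*(-4)*(-⅛)*(-19)))/(-13 + 2*(-4)*(-⅛)*(-19)) = -(-664 - 1*(-19)² + 64*(-19))/(-13 - 19) = -(-664 - 1*361 - 1216)/(-32) = -(-1)*(-664 - 361 - 1216)/32 = -(-1)*(-2241)/32 = -1*2241/32 = -2241/32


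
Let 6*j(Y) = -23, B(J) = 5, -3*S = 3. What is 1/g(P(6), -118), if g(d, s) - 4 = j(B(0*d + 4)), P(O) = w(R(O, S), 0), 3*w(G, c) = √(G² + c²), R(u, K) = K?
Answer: 6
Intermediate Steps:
S = -1 (S = -⅓*3 = -1)
w(G, c) = √(G² + c²)/3
P(O) = ⅓ (P(O) = √((-1)² + 0²)/3 = √(1 + 0)/3 = √1/3 = (⅓)*1 = ⅓)
j(Y) = -23/6 (j(Y) = (⅙)*(-23) = -23/6)
g(d, s) = ⅙ (g(d, s) = 4 - 23/6 = ⅙)
1/g(P(6), -118) = 1/(⅙) = 6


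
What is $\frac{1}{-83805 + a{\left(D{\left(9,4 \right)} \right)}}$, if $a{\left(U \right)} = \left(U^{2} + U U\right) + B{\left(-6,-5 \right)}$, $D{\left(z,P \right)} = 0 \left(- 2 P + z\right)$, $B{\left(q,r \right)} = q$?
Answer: $- \frac{1}{83811} \approx -1.1932 \cdot 10^{-5}$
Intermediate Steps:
$D{\left(z,P \right)} = 0$ ($D{\left(z,P \right)} = 0 \left(z - 2 P\right) = 0$)
$a{\left(U \right)} = -6 + 2 U^{2}$ ($a{\left(U \right)} = \left(U^{2} + U U\right) - 6 = \left(U^{2} + U^{2}\right) - 6 = 2 U^{2} - 6 = -6 + 2 U^{2}$)
$\frac{1}{-83805 + a{\left(D{\left(9,4 \right)} \right)}} = \frac{1}{-83805 - \left(6 - 2 \cdot 0^{2}\right)} = \frac{1}{-83805 + \left(-6 + 2 \cdot 0\right)} = \frac{1}{-83805 + \left(-6 + 0\right)} = \frac{1}{-83805 - 6} = \frac{1}{-83811} = - \frac{1}{83811}$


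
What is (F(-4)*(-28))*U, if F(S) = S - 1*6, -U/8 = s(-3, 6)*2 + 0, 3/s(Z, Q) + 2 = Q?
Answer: -3360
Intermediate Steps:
s(Z, Q) = 3/(-2 + Q)
U = -12 (U = -8*((3/(-2 + 6))*2 + 0) = -8*((3/4)*2 + 0) = -8*((3*(¼))*2 + 0) = -8*((¾)*2 + 0) = -8*(3/2 + 0) = -8*3/2 = -12)
F(S) = -6 + S (F(S) = S - 6 = -6 + S)
(F(-4)*(-28))*U = ((-6 - 4)*(-28))*(-12) = -10*(-28)*(-12) = 280*(-12) = -3360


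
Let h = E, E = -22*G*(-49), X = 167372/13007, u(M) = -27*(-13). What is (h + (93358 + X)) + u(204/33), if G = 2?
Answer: 1247083427/13007 ≈ 95878.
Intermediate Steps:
u(M) = 351
X = 167372/13007 (X = 167372*(1/13007) = 167372/13007 ≈ 12.868)
E = 2156 (E = -22*2*(-49) = -44*(-49) = 2156)
h = 2156
(h + (93358 + X)) + u(204/33) = (2156 + (93358 + 167372/13007)) + 351 = (2156 + 1214474878/13007) + 351 = 1242517970/13007 + 351 = 1247083427/13007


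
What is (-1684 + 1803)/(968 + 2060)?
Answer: 119/3028 ≈ 0.039300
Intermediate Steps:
(-1684 + 1803)/(968 + 2060) = 119/3028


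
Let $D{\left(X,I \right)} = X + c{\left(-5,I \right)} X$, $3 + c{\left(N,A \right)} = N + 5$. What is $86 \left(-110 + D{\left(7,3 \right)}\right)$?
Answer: $-10664$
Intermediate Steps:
$c{\left(N,A \right)} = 2 + N$ ($c{\left(N,A \right)} = -3 + \left(N + 5\right) = -3 + \left(5 + N\right) = 2 + N$)
$D{\left(X,I \right)} = - 2 X$ ($D{\left(X,I \right)} = X + \left(2 - 5\right) X = X - 3 X = - 2 X$)
$86 \left(-110 + D{\left(7,3 \right)}\right) = 86 \left(-110 - 14\right) = 86 \left(-124\right) = -10664$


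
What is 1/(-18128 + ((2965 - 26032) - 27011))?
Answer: -1/68206 ≈ -1.4661e-5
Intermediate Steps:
1/(-18128 + ((2965 - 26032) - 27011)) = 1/(-18128 + (-23067 - 27011)) = 1/(-18128 - 50078) = 1/(-68206) = -1/68206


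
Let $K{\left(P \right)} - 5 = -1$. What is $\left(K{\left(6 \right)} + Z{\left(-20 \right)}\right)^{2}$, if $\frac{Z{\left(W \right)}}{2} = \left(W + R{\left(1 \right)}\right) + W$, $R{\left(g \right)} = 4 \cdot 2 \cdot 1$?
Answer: $3600$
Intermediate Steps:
$R{\left(g \right)} = 8$ ($R{\left(g \right)} = 8 \cdot 1 = 8$)
$K{\left(P \right)} = 4$ ($K{\left(P \right)} = 5 - 1 = 4$)
$Z{\left(W \right)} = 16 + 4 W$ ($Z{\left(W \right)} = 2 \left(\left(W + 8\right) + W\right) = 2 \left(\left(8 + W\right) + W\right) = 2 \left(8 + 2 W\right) = 16 + 4 W$)
$\left(K{\left(6 \right)} + Z{\left(-20 \right)}\right)^{2} = \left(4 + \left(16 + 4 \left(-20\right)\right)\right)^{2} = \left(4 + \left(16 - 80\right)\right)^{2} = \left(4 - 64\right)^{2} = \left(-60\right)^{2} = 3600$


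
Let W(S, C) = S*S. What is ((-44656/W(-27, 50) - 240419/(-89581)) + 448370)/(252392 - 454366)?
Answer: -29276775571445/13189820979726 ≈ -2.2197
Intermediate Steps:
W(S, C) = S²
((-44656/W(-27, 50) - 240419/(-89581)) + 448370)/(252392 - 454366) = ((-44656/((-27)²) - 240419/(-89581)) + 448370)/(252392 - 454366) = ((-44656/729 - 240419*(-1/89581)) + 448370)/(-201974) = ((-44656*1/729 + 240419/89581) + 448370)*(-1/201974) = ((-44656/729 + 240419/89581) + 448370)*(-1/201974) = (-3825063685/65304549 + 448370)*(-1/201974) = (29276775571445/65304549)*(-1/201974) = -29276775571445/13189820979726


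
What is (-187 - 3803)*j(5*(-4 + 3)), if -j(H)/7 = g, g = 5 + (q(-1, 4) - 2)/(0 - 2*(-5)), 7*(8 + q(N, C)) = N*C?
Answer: 110124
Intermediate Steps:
q(N, C) = -8 + C*N/7 (q(N, C) = -8 + (N*C)/7 = -8 + (C*N)/7 = -8 + C*N/7)
g = 138/35 (g = 5 + ((-8 + (⅐)*4*(-1)) - 2)/(0 - 2*(-5)) = 5 + ((-8 - 4/7) - 2)/(0 + 10) = 5 + (-60/7 - 2)/10 = 5 - 74/7*⅒ = 5 - 37/35 = 138/35 ≈ 3.9429)
j(H) = -138/5 (j(H) = -7*138/35 = -138/5)
(-187 - 3803)*j(5*(-4 + 3)) = (-187 - 3803)*(-138/5) = -3990*(-138/5) = 110124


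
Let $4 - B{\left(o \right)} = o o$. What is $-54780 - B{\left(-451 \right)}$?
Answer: $148617$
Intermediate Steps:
$B{\left(o \right)} = 4 - o^{2}$ ($B{\left(o \right)} = 4 - o o = 4 - o^{2}$)
$-54780 - B{\left(-451 \right)} = -54780 - \left(4 - \left(-451\right)^{2}\right) = -54780 - \left(4 - 203401\right) = -54780 - -203397 = -54780 + 203397 = 148617$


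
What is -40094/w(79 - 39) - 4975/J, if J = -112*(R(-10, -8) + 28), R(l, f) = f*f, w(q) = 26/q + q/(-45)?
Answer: 74363357605/443072 ≈ 1.6784e+5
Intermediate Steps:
w(q) = 26/q - q/45 (w(q) = 26/q + q*(-1/45) = 26/q - q/45)
R(l, f) = f²
J = -10304 (J = -112*((-8)² + 28) = -112*(64 + 28) = -112*92 = -10304)
-40094/w(79 - 39) - 4975/J = -40094/(26/(79 - 39) - (79 - 39)/45) - 4975/(-10304) = -40094/(26/40 - 1/45*40) - 4975*(-1/10304) = -40094/(26*(1/40) - 8/9) + 4975/10304 = -40094/(13/20 - 8/9) + 4975/10304 = -40094/(-43/180) + 4975/10304 = -40094*(-180/43) + 4975/10304 = 7216920/43 + 4975/10304 = 74363357605/443072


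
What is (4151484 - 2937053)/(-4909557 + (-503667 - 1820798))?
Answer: -1214431/7234022 ≈ -0.16788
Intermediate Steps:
(4151484 - 2937053)/(-4909557 + (-503667 - 1820798)) = 1214431/(-4909557 - 2324465) = 1214431/(-7234022) = 1214431*(-1/7234022) = -1214431/7234022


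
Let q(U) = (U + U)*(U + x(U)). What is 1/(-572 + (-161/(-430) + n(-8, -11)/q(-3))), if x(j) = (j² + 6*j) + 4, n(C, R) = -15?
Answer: -3440/1967467 ≈ -0.0017484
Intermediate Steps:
x(j) = 4 + j² + 6*j
q(U) = 2*U*(4 + U² + 7*U) (q(U) = (U + U)*(U + (4 + U² + 6*U)) = (2*U)*(4 + U² + 7*U) = 2*U*(4 + U² + 7*U))
1/(-572 + (-161/(-430) + n(-8, -11)/q(-3))) = 1/(-572 + (-161/(-430) - 15*(-1/(6*(4 + (-3)² + 7*(-3)))))) = 1/(-572 + (-161*(-1/430) - 15*(-1/(6*(4 + 9 - 21))))) = 1/(-572 + (161/430 - 15/(2*(-3)*(-8)))) = 1/(-572 + (161/430 - 15/48)) = 1/(-572 + (161/430 - 15*1/48)) = 1/(-572 + (161/430 - 5/16)) = 1/(-572 + 213/3440) = 1/(-1967467/3440) = -3440/1967467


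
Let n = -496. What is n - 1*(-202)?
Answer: -294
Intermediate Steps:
n - 1*(-202) = -496 - 1*(-202) = -496 + 202 = -294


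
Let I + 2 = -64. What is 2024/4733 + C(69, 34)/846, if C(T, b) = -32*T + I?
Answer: -1508423/667353 ≈ -2.2603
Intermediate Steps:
I = -66 (I = -2 - 64 = -66)
C(T, b) = -66 - 32*T (C(T, b) = -32*T - 66 = -66 - 32*T)
2024/4733 + C(69, 34)/846 = 2024/4733 + (-66 - 32*69)/846 = 2024*(1/4733) + (-66 - 2208)*(1/846) = 2024/4733 - 2274*1/846 = 2024/4733 - 379/141 = -1508423/667353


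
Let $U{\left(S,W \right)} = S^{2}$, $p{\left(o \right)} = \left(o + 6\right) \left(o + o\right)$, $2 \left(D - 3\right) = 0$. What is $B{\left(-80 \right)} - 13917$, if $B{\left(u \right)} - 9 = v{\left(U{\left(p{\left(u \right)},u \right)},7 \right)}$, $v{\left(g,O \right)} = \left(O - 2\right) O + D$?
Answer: $-13870$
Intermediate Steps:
$D = 3$ ($D = 3 + \frac{1}{2} \cdot 0 = 3 + 0 = 3$)
$p{\left(o \right)} = 2 o \left(6 + o\right)$ ($p{\left(o \right)} = \left(6 + o\right) 2 o = 2 o \left(6 + o\right)$)
$v{\left(g,O \right)} = 3 + O \left(-2 + O\right)$ ($v{\left(g,O \right)} = \left(O - 2\right) O + 3 = \left(-2 + O\right) O + 3 = O \left(-2 + O\right) + 3 = 3 + O \left(-2 + O\right)$)
$B{\left(u \right)} = 47$ ($B{\left(u \right)} = 9 + \left(3 + 7^{2} - 14\right) = 9 + \left(3 + 49 - 14\right) = 9 + 38 = 47$)
$B{\left(-80 \right)} - 13917 = 47 - 13917 = -13870$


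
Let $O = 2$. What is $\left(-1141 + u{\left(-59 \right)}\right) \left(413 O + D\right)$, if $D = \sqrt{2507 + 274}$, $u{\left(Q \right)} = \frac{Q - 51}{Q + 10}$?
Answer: $- \frac{6584282}{7} - \frac{167397 \sqrt{309}}{49} \approx -1.0007 \cdot 10^{6}$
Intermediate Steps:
$u{\left(Q \right)} = \frac{-51 + Q}{10 + Q}$
$D = 3 \sqrt{309}$ ($D = \sqrt{2781} = 3 \sqrt{309} \approx 52.735$)
$\left(-1141 + u{\left(-59 \right)}\right) \left(413 O + D\right) = \left(-1141 + \frac{-51 - 59}{10 - 59}\right) \left(413 \cdot 2 + 3 \sqrt{309}\right) = \left(-1141 + \frac{1}{-49} \left(-110\right)\right) \left(826 + 3 \sqrt{309}\right) = \left(-1141 - - \frac{110}{49}\right) \left(826 + 3 \sqrt{309}\right) = \left(-1141 + \frac{110}{49}\right) \left(826 + 3 \sqrt{309}\right) = - \frac{55799 \left(826 + 3 \sqrt{309}\right)}{49} = - \frac{6584282}{7} - \frac{167397 \sqrt{309}}{49}$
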